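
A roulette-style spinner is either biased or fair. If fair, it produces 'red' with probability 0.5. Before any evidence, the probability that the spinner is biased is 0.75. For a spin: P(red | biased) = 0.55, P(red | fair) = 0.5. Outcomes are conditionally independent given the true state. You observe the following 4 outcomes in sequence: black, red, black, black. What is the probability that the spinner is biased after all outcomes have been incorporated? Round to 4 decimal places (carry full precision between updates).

0.7064

After 'black': P(biased) = 0.45·0.7500 / (0.45·0.7500 + 0.5·0.2500) ≈ 0.7297
After 'red': P(biased) = 0.55·0.7297 / (0.55·0.7297 + 0.5·0.2703) ≈ 0.7481
After 'black': P(biased) = 0.45·0.7481 / (0.45·0.7481 + 0.5·0.2519) ≈ 0.7277
After 'black': P(biased) = 0.45·0.7277 / (0.45·0.7277 + 0.5·0.2723) ≈ 0.7064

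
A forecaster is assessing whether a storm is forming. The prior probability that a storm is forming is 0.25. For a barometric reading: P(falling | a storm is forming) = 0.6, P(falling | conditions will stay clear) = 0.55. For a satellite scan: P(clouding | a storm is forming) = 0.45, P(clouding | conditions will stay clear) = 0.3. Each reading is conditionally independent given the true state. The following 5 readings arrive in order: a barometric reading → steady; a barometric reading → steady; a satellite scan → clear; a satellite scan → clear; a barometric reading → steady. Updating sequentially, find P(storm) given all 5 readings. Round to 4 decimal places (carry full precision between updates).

After a barometric reading='steady': P(storm) = 0.4·0.2500 / (0.4·0.2500 + 0.45·0.7500) ≈ 0.2286
After a barometric reading='steady': P(storm) = 0.4·0.2286 / (0.4·0.2286 + 0.45·0.7714) ≈ 0.2085
After a satellite scan='clear': P(storm) = 0.55·0.2085 / (0.55·0.2085 + 0.7·0.7915) ≈ 0.1715
After a satellite scan='clear': P(storm) = 0.55·0.1715 / (0.55·0.1715 + 0.7·0.8285) ≈ 0.1399
After a barometric reading='steady': P(storm) = 0.4·0.1399 / (0.4·0.1399 + 0.45·0.8601) ≈ 0.1263

0.1263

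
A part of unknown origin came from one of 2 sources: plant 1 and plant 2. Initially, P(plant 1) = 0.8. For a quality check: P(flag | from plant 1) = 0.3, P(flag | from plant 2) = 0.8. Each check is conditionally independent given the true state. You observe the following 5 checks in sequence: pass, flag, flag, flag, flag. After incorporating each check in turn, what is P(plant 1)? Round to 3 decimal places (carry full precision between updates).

0.217

After 'pass': P(plant 1) = 0.7·0.8000 / (0.7·0.8000 + 0.2·0.2000) ≈ 0.9333
After 'flag': P(plant 1) = 0.3·0.9333 / (0.3·0.9333 + 0.8·0.0667) ≈ 0.8400
After 'flag': P(plant 1) = 0.3·0.8400 / (0.3·0.8400 + 0.8·0.1600) ≈ 0.6632
After 'flag': P(plant 1) = 0.3·0.6632 / (0.3·0.6632 + 0.8·0.3368) ≈ 0.4247
After 'flag': P(plant 1) = 0.3·0.4247 / (0.3·0.4247 + 0.8·0.5753) ≈ 0.2168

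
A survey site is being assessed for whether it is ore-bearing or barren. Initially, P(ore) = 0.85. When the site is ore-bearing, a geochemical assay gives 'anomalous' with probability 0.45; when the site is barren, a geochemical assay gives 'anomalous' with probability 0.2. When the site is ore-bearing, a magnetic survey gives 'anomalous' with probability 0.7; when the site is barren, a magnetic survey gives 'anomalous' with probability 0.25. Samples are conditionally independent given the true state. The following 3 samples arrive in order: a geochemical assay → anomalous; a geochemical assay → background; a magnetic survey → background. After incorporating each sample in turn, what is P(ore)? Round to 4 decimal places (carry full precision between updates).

0.7781

After a geochemical assay='anomalous': P(ore) = 0.45·0.8500 / (0.45·0.8500 + 0.2·0.1500) ≈ 0.9273
After a geochemical assay='background': P(ore) = 0.55·0.9273 / (0.55·0.9273 + 0.8·0.0727) ≈ 0.8976
After a magnetic survey='background': P(ore) = 0.3·0.8976 / (0.3·0.8976 + 0.75·0.1024) ≈ 0.7781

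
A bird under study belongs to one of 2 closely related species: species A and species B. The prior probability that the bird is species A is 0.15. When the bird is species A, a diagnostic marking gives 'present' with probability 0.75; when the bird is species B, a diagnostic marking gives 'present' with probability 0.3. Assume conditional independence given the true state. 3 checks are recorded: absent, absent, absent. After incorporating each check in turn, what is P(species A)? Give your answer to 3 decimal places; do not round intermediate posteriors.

0.008

After 'absent': P(species A) = 0.25·0.1500 / (0.25·0.1500 + 0.7·0.8500) ≈ 0.0593
After 'absent': P(species A) = 0.25·0.0593 / (0.25·0.0593 + 0.7·0.9407) ≈ 0.0220
After 'absent': P(species A) = 0.25·0.0220 / (0.25·0.0220 + 0.7·0.9780) ≈ 0.0080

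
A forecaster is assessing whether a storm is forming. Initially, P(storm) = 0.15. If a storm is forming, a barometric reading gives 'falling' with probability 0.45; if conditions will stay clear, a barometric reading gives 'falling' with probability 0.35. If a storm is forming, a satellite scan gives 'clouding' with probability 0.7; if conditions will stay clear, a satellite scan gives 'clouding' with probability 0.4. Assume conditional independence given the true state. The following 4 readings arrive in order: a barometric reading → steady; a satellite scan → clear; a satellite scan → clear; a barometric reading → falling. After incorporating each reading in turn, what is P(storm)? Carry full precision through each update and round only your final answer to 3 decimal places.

0.046

Each posterior becomes the prior for the next update.
After a barometric reading='steady': P(storm) = 0.55·0.1500 / (0.55·0.1500 + 0.65·0.8500) ≈ 0.1299
After a satellite scan='clear': P(storm) = 0.3·0.1299 / (0.3·0.1299 + 0.6·0.8701) ≈ 0.0695
After a satellite scan='clear': P(storm) = 0.3·0.0695 / (0.3·0.0695 + 0.6·0.9305) ≈ 0.0360
After a barometric reading='falling': P(storm) = 0.45·0.0360 / (0.45·0.0360 + 0.35·0.9640) ≈ 0.0458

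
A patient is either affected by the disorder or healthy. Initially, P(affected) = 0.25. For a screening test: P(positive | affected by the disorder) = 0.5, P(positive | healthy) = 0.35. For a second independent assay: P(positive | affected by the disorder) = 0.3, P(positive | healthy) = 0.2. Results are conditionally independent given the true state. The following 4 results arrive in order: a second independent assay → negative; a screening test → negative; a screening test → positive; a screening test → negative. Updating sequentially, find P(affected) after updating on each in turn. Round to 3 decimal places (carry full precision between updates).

0.198

Apply Bayes' rule sequentially, carrying P(affected) forward.
After a second independent assay='negative': P(affected) = 0.7·0.2500 / (0.7·0.2500 + 0.8·0.7500) ≈ 0.2258
After a screening test='negative': P(affected) = 0.5·0.2258 / (0.5·0.2258 + 0.65·0.7742) ≈ 0.1832
After a screening test='positive': P(affected) = 0.5·0.1832 / (0.5·0.1832 + 0.35·0.8168) ≈ 0.2427
After a screening test='negative': P(affected) = 0.5·0.2427 / (0.5·0.2427 + 0.65·0.7573) ≈ 0.1978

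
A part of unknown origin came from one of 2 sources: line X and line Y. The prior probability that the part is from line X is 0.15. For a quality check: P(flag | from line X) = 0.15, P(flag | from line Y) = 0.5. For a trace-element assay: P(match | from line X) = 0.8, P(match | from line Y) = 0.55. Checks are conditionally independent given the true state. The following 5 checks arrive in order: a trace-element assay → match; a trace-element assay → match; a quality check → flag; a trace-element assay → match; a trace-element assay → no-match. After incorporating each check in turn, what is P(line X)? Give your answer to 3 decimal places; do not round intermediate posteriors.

0.068

After a trace-element assay='match': P(line X) = 0.8·0.1500 / (0.8·0.1500 + 0.55·0.8500) ≈ 0.2043
After a trace-element assay='match': P(line X) = 0.8·0.2043 / (0.8·0.2043 + 0.55·0.7957) ≈ 0.2719
After a quality check='flag': P(line X) = 0.15·0.2719 / (0.15·0.2719 + 0.5·0.7281) ≈ 0.1007
After a trace-element assay='match': P(line X) = 0.8·0.1007 / (0.8·0.1007 + 0.55·0.8993) ≈ 0.1401
After a trace-element assay='no-match': P(line X) = 0.2·0.1401 / (0.2·0.1401 + 0.45·0.8599) ≈ 0.0675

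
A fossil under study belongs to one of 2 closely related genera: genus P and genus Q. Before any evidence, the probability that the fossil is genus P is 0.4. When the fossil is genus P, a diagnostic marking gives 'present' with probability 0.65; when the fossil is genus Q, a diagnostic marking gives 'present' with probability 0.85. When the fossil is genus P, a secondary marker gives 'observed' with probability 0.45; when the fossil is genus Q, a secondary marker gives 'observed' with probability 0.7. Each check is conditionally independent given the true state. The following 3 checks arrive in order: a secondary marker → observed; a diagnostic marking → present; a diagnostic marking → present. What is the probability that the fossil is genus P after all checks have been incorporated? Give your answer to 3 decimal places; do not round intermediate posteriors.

After a secondary marker='observed': P(genus P) = 0.45·0.4000 / (0.45·0.4000 + 0.7·0.6000) ≈ 0.3000
After a diagnostic marking='present': P(genus P) = 0.65·0.3000 / (0.65·0.3000 + 0.85·0.7000) ≈ 0.2468
After a diagnostic marking='present': P(genus P) = 0.65·0.2468 / (0.65·0.2468 + 0.85·0.7532) ≈ 0.2004

0.200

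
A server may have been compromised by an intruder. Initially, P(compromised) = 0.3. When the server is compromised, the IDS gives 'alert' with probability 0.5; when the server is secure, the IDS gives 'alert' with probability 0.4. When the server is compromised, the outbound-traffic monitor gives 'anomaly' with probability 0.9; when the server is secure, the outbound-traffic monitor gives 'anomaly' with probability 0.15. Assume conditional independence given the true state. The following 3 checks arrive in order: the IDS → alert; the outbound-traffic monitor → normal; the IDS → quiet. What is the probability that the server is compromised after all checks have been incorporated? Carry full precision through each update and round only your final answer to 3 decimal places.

After the IDS='alert': P(compromised) = 0.5·0.3000 / (0.5·0.3000 + 0.4·0.7000) ≈ 0.3488
After the outbound-traffic monitor='normal': P(compromised) = 0.1·0.3488 / (0.1·0.3488 + 0.85·0.6512) ≈ 0.0593
After the IDS='quiet': P(compromised) = 0.5·0.0593 / (0.5·0.0593 + 0.6·0.9407) ≈ 0.0499

0.050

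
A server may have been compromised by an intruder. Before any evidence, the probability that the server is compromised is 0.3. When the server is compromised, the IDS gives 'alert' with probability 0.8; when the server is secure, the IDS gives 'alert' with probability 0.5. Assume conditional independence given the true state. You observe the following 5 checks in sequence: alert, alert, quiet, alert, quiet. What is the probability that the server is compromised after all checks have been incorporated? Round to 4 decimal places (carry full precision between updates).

After 'alert': P(compromised) = 0.8·0.3000 / (0.8·0.3000 + 0.5·0.7000) ≈ 0.4068
After 'alert': P(compromised) = 0.8·0.4068 / (0.8·0.4068 + 0.5·0.5932) ≈ 0.5232
After 'quiet': P(compromised) = 0.2·0.5232 / (0.2·0.5232 + 0.5·0.4768) ≈ 0.3050
After 'alert': P(compromised) = 0.8·0.3050 / (0.8·0.3050 + 0.5·0.6950) ≈ 0.4125
After 'quiet': P(compromised) = 0.2·0.4125 / (0.2·0.4125 + 0.5·0.5875) ≈ 0.2193

0.2193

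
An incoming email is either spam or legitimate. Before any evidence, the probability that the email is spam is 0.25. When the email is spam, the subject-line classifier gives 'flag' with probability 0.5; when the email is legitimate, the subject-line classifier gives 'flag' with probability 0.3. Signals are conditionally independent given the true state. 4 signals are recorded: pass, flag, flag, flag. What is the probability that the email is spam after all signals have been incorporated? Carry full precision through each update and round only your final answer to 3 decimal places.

After 'pass': P(spam) = 0.5·0.2500 / (0.5·0.2500 + 0.7·0.7500) ≈ 0.1923
After 'flag': P(spam) = 0.5·0.1923 / (0.5·0.1923 + 0.3·0.8077) ≈ 0.2841
After 'flag': P(spam) = 0.5·0.2841 / (0.5·0.2841 + 0.3·0.7159) ≈ 0.3981
After 'flag': P(spam) = 0.5·0.3981 / (0.5·0.3981 + 0.3·0.6019) ≈ 0.5243

0.524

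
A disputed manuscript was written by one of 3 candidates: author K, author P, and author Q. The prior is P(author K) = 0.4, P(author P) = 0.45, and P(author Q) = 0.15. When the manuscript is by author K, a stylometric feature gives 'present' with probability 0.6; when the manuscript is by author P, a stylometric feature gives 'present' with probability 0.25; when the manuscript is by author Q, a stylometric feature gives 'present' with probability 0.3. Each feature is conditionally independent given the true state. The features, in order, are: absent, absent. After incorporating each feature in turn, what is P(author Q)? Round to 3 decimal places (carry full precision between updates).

0.188

After 'absent': normaliser = 0.4·0.4000 + 0.75·0.4500 + 0.7·0.1500; P(author K) ≈ 0.2656, P(author P) ≈ 0.5602, P(author Q) ≈ 0.1743
After 'absent': normaliser = 0.4·0.2656 + 0.75·0.5602 + 0.7·0.1743; P(author K) ≈ 0.1638, P(author P) ≈ 0.6480, P(author Q) ≈ 0.1882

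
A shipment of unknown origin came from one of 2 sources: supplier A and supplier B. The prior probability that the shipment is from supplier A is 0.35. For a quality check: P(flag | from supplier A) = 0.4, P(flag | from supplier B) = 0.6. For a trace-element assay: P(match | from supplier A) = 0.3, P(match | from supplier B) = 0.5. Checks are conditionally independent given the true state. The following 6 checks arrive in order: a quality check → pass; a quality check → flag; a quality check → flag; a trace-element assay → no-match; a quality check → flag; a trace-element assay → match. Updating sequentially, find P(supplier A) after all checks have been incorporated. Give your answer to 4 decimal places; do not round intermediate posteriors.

After a quality check='pass': P(supplier A) = 0.6·0.3500 / (0.6·0.3500 + 0.4·0.6500) ≈ 0.4468
After a quality check='flag': P(supplier A) = 0.4·0.4468 / (0.4·0.4468 + 0.6·0.5532) ≈ 0.3500
After a quality check='flag': P(supplier A) = 0.4·0.3500 / (0.4·0.3500 + 0.6·0.6500) ≈ 0.2642
After a trace-element assay='no-match': P(supplier A) = 0.7·0.2642 / (0.7·0.2642 + 0.5·0.7358) ≈ 0.3345
After a quality check='flag': P(supplier A) = 0.4·0.3345 / (0.4·0.3345 + 0.6·0.6655) ≈ 0.2510
After a trace-element assay='match': P(supplier A) = 0.3·0.2510 / (0.3·0.2510 + 0.5·0.7490) ≈ 0.1674

0.1674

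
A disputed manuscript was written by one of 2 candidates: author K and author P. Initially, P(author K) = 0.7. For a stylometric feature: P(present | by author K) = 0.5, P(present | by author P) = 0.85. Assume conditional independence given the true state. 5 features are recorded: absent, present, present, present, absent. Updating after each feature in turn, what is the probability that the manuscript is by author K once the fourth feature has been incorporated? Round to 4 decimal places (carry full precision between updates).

Each posterior becomes the prior for the next update.
After 'absent': P(author K) = 0.5·0.7000 / (0.5·0.7000 + 0.15·0.3000) ≈ 0.8861
After 'present': P(author K) = 0.5·0.8861 / (0.5·0.8861 + 0.85·0.1139) ≈ 0.8206
After 'present': P(author K) = 0.5·0.8206 / (0.5·0.8206 + 0.85·0.1794) ≈ 0.7291
After 'present': P(author K) = 0.5·0.7291 / (0.5·0.7291 + 0.85·0.2709) ≈ 0.6129

0.6129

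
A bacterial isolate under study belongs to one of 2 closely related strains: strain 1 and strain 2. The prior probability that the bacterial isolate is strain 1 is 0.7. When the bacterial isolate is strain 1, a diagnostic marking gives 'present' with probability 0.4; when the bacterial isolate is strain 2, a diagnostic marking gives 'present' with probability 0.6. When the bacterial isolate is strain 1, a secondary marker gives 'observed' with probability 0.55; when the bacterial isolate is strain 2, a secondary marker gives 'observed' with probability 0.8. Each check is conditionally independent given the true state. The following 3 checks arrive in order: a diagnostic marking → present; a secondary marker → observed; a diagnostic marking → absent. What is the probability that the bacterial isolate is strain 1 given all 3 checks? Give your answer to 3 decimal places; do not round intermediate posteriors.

Apply Bayes' rule sequentially, carrying P(strain 1) forward.
After a diagnostic marking='present': P(strain 1) = 0.4·0.7000 / (0.4·0.7000 + 0.6·0.3000) ≈ 0.6087
After a secondary marker='observed': P(strain 1) = 0.55·0.6087 / (0.55·0.6087 + 0.8·0.3913) ≈ 0.5168
After a diagnostic marking='absent': P(strain 1) = 0.6·0.5168 / (0.6·0.5168 + 0.4·0.4832) ≈ 0.6160

0.616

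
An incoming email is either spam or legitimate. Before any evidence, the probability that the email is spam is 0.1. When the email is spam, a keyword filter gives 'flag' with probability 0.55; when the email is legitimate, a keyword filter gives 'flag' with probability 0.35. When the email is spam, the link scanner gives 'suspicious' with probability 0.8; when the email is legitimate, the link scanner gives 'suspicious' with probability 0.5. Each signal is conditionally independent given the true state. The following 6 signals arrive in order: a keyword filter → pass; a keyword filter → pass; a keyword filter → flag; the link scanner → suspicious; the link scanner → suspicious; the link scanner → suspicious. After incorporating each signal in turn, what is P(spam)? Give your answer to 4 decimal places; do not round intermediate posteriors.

After a keyword filter='pass': P(spam) = 0.45·0.1000 / (0.45·0.1000 + 0.65·0.9000) ≈ 0.0714
After a keyword filter='pass': P(spam) = 0.45·0.0714 / (0.45·0.0714 + 0.65·0.9286) ≈ 0.0506
After a keyword filter='flag': P(spam) = 0.55·0.0506 / (0.55·0.0506 + 0.35·0.9494) ≈ 0.0772
After the link scanner='suspicious': P(spam) = 0.8·0.0772 / (0.8·0.0772 + 0.5·0.9228) ≈ 0.1181
After the link scanner='suspicious': P(spam) = 0.8·0.1181 / (0.8·0.1181 + 0.5·0.8819) ≈ 0.1764
After the link scanner='suspicious': P(spam) = 0.8·0.1764 / (0.8·0.1764 + 0.5·0.8236) ≈ 0.2553

0.2553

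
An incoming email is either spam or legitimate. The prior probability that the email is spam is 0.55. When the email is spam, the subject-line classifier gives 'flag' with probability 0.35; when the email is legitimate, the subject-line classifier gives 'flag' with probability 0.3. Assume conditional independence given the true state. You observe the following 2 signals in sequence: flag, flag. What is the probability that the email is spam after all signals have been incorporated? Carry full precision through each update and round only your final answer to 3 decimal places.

0.625

After 'flag': P(spam) = 0.35·0.5500 / (0.35·0.5500 + 0.3·0.4500) ≈ 0.5878
After 'flag': P(spam) = 0.35·0.5878 / (0.35·0.5878 + 0.3·0.4122) ≈ 0.6246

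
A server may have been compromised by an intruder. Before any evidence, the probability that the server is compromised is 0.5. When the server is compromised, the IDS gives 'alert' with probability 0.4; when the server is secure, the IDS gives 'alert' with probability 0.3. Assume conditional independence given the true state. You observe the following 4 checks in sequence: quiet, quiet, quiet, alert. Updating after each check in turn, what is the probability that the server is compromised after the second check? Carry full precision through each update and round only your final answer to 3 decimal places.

Apply Bayes' rule sequentially, carrying P(compromised) forward.
After 'quiet': P(compromised) = 0.6·0.5000 / (0.6·0.5000 + 0.7·0.5000) ≈ 0.4615
After 'quiet': P(compromised) = 0.6·0.4615 / (0.6·0.4615 + 0.7·0.5385) ≈ 0.4235

0.424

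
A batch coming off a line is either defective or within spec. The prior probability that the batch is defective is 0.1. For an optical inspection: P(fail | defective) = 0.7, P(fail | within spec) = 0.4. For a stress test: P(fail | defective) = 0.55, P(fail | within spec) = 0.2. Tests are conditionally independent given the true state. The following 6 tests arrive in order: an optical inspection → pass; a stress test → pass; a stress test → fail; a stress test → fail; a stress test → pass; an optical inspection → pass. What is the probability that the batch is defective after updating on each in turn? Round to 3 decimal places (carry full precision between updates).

0.062

After an optical inspection='pass': P(defective) = 0.3·0.1000 / (0.3·0.1000 + 0.6·0.9000) ≈ 0.0526
After a stress test='pass': P(defective) = 0.45·0.0526 / (0.45·0.0526 + 0.8·0.9474) ≈ 0.0303
After a stress test='fail': P(defective) = 0.55·0.0303 / (0.55·0.0303 + 0.2·0.9697) ≈ 0.0791
After a stress test='fail': P(defective) = 0.55·0.0791 / (0.55·0.0791 + 0.2·0.9209) ≈ 0.1912
After a stress test='pass': P(defective) = 0.45·0.1912 / (0.45·0.1912 + 0.8·0.8088) ≈ 0.1173
After an optical inspection='pass': P(defective) = 0.3·0.1173 / (0.3·0.1173 + 0.6·0.8827) ≈ 0.0623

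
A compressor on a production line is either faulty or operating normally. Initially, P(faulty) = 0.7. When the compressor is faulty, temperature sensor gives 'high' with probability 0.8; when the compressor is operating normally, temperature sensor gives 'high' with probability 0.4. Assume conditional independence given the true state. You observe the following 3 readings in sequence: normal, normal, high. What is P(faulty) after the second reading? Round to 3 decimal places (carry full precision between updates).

0.206

After 'normal': P(faulty) = 0.2·0.7000 / (0.2·0.7000 + 0.6·0.3000) ≈ 0.4375
After 'normal': P(faulty) = 0.2·0.4375 / (0.2·0.4375 + 0.6·0.5625) ≈ 0.2059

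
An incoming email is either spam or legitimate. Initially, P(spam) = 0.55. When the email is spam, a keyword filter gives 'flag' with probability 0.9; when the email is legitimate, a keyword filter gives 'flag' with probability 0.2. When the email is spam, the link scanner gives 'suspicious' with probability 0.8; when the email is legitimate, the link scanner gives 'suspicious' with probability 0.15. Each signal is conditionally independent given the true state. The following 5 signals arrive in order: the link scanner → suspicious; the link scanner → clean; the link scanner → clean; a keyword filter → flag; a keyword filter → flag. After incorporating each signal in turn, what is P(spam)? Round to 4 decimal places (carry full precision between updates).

0.8796

Apply Bayes' rule sequentially, carrying P(spam) forward.
After the link scanner='suspicious': P(spam) = 0.8·0.5500 / (0.8·0.5500 + 0.15·0.4500) ≈ 0.8670
After the link scanner='clean': P(spam) = 0.2·0.8670 / (0.2·0.8670 + 0.85·0.1330) ≈ 0.6053
After the link scanner='clean': P(spam) = 0.2·0.6053 / (0.2·0.6053 + 0.85·0.3947) ≈ 0.2652
After a keyword filter='flag': P(spam) = 0.9·0.2652 / (0.9·0.2652 + 0.2·0.7348) ≈ 0.6189
After a keyword filter='flag': P(spam) = 0.9·0.6189 / (0.9·0.6189 + 0.2·0.3811) ≈ 0.8796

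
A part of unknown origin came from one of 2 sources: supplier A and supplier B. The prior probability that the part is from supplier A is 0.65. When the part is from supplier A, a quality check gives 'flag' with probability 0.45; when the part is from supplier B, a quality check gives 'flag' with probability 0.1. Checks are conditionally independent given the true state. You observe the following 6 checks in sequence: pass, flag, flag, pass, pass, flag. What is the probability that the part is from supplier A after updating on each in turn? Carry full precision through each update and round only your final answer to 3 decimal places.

0.975

After 'pass': P(supplier A) = 0.55·0.6500 / (0.55·0.6500 + 0.9·0.3500) ≈ 0.5316
After 'flag': P(supplier A) = 0.45·0.5316 / (0.45·0.5316 + 0.1·0.4684) ≈ 0.8363
After 'flag': P(supplier A) = 0.45·0.8363 / (0.45·0.8363 + 0.1·0.1637) ≈ 0.9583
After 'pass': P(supplier A) = 0.55·0.9583 / (0.55·0.9583 + 0.9·0.0417) ≈ 0.9335
After 'pass': P(supplier A) = 0.55·0.9335 / (0.55·0.9335 + 0.9·0.0665) ≈ 0.8956
After 'flag': P(supplier A) = 0.45·0.8956 / (0.45·0.8956 + 0.1·0.1044) ≈ 0.9748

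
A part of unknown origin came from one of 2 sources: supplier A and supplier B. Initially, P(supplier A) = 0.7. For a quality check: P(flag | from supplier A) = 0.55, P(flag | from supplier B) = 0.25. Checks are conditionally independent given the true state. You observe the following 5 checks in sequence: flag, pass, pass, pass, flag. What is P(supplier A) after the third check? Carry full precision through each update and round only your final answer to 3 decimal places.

0.649

Apply Bayes' rule sequentially, carrying P(supplier A) forward.
After 'flag': P(supplier A) = 0.55·0.7000 / (0.55·0.7000 + 0.25·0.3000) ≈ 0.8370
After 'pass': P(supplier A) = 0.45·0.8370 / (0.45·0.8370 + 0.75·0.1630) ≈ 0.7549
After 'pass': P(supplier A) = 0.45·0.7549 / (0.45·0.7549 + 0.75·0.2451) ≈ 0.6489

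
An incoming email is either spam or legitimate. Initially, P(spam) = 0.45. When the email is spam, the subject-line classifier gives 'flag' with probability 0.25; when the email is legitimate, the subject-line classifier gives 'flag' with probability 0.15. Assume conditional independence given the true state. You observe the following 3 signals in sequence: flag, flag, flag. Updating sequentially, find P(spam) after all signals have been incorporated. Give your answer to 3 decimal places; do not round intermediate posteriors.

0.791

After 'flag': P(spam) = 0.25·0.4500 / (0.25·0.4500 + 0.15·0.5500) ≈ 0.5769
After 'flag': P(spam) = 0.25·0.5769 / (0.25·0.5769 + 0.15·0.4231) ≈ 0.6944
After 'flag': P(spam) = 0.25·0.6944 / (0.25·0.6944 + 0.15·0.3056) ≈ 0.7911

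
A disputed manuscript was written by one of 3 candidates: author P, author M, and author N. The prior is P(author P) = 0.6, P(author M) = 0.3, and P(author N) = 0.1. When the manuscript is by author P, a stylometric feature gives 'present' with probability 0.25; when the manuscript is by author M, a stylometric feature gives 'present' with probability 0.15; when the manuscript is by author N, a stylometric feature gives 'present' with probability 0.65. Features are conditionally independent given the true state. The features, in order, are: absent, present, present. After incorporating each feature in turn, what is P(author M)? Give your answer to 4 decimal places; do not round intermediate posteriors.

After 'absent': normaliser = 0.75·0.6000 + 0.85·0.3000 + 0.35·0.1000; P(author P) ≈ 0.6081, P(author M) ≈ 0.3446, P(author N) ≈ 0.0473
After 'present': normaliser = 0.25·0.6081 + 0.15·0.3446 + 0.65·0.0473; P(author P) ≈ 0.6484, P(author M) ≈ 0.2205, P(author N) ≈ 0.1311
After 'present': normaliser = 0.25·0.6484 + 0.15·0.2205 + 0.65·0.1311; P(author P) ≈ 0.5781, P(author M) ≈ 0.1179, P(author N) ≈ 0.3040

0.1179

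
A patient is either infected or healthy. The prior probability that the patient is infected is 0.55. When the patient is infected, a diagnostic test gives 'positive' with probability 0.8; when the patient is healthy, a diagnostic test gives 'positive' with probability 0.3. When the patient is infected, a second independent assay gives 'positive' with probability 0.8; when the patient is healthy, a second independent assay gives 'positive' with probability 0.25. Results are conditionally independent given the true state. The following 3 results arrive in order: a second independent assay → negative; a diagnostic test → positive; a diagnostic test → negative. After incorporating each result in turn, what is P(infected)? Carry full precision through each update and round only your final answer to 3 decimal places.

Apply Bayes' rule sequentially, carrying P(infected) forward.
After a second independent assay='negative': P(infected) = 0.2·0.5500 / (0.2·0.5500 + 0.75·0.4500) ≈ 0.2458
After a diagnostic test='positive': P(infected) = 0.8·0.2458 / (0.8·0.2458 + 0.3·0.7542) ≈ 0.4650
After a diagnostic test='negative': P(infected) = 0.2·0.4650 / (0.2·0.4650 + 0.7·0.5350) ≈ 0.1989

0.199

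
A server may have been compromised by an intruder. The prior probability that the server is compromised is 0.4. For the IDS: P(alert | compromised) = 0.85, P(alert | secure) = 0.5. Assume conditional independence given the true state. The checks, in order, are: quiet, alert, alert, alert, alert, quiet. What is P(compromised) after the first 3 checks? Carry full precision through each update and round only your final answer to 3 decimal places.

0.366

After 'quiet': P(compromised) = 0.15·0.4000 / (0.15·0.4000 + 0.5·0.6000) ≈ 0.1667
After 'alert': P(compromised) = 0.85·0.1667 / (0.85·0.1667 + 0.5·0.8333) ≈ 0.2537
After 'alert': P(compromised) = 0.85·0.2537 / (0.85·0.2537 + 0.5·0.7463) ≈ 0.3663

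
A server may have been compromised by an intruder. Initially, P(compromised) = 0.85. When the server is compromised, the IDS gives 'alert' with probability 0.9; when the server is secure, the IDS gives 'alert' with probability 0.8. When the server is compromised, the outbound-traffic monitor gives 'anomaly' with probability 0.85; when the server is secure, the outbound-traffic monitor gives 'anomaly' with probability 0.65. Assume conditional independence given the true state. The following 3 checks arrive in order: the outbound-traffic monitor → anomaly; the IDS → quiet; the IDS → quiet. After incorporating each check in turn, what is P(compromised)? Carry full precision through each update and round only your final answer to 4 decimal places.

After the outbound-traffic monitor='anomaly': P(compromised) = 0.85·0.8500 / (0.85·0.8500 + 0.65·0.1500) ≈ 0.8811
After the IDS='quiet': P(compromised) = 0.1·0.8811 / (0.1·0.8811 + 0.2·0.1189) ≈ 0.7875
After the IDS='quiet': P(compromised) = 0.1·0.7875 / (0.1·0.7875 + 0.2·0.2125) ≈ 0.6494

0.6494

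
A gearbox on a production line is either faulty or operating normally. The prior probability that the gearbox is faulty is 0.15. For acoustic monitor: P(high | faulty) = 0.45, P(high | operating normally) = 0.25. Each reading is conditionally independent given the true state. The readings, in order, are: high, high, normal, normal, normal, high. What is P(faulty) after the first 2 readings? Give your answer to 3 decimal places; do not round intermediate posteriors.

After 'high': P(faulty) = 0.45·0.1500 / (0.45·0.1500 + 0.25·0.8500) ≈ 0.2411
After 'high': P(faulty) = 0.45·0.2411 / (0.45·0.2411 + 0.25·0.7589) ≈ 0.3638

0.364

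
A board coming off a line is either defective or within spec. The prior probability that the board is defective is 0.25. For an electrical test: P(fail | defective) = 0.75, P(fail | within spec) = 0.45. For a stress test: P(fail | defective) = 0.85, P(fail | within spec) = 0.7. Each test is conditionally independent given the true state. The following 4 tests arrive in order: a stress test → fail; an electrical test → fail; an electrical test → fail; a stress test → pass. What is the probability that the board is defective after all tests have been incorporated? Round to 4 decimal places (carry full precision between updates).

Each posterior becomes the prior for the next update.
After a stress test='fail': P(defective) = 0.85·0.2500 / (0.85·0.2500 + 0.7·0.7500) ≈ 0.2881
After an electrical test='fail': P(defective) = 0.75·0.2881 / (0.75·0.2881 + 0.45·0.7119) ≈ 0.4028
After an electrical test='fail': P(defective) = 0.75·0.4028 / (0.75·0.4028 + 0.45·0.5972) ≈ 0.5293
After a stress test='pass': P(defective) = 0.15·0.5293 / (0.15·0.5293 + 0.3·0.4707) ≈ 0.3599

0.3599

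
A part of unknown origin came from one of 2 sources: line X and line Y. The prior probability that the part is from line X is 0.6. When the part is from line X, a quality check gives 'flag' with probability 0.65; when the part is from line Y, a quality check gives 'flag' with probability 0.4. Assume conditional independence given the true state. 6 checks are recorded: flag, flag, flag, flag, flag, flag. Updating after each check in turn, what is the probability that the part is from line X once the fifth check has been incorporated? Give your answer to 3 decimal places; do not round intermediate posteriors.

0.944

After 'flag': P(line X) = 0.65·0.6000 / (0.65·0.6000 + 0.4·0.4000) ≈ 0.7091
After 'flag': P(line X) = 0.65·0.7091 / (0.65·0.7091 + 0.4·0.2909) ≈ 0.7984
After 'flag': P(line X) = 0.65·0.7984 / (0.65·0.7984 + 0.4·0.2016) ≈ 0.8655
After 'flag': P(line X) = 0.65·0.8655 / (0.65·0.8655 + 0.4·0.1345) ≈ 0.9127
After 'flag': P(line X) = 0.65·0.9127 / (0.65·0.9127 + 0.4·0.0873) ≈ 0.9444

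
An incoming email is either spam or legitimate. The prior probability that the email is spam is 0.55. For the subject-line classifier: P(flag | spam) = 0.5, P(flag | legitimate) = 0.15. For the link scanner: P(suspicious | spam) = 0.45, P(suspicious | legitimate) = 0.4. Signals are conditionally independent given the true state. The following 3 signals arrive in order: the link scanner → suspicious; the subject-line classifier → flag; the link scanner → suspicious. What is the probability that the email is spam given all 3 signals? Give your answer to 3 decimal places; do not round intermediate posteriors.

0.838

After the link scanner='suspicious': P(spam) = 0.45·0.5500 / (0.45·0.5500 + 0.4·0.4500) ≈ 0.5789
After the subject-line classifier='flag': P(spam) = 0.5·0.5789 / (0.5·0.5789 + 0.15·0.4211) ≈ 0.8209
After the link scanner='suspicious': P(spam) = 0.45·0.8209 / (0.45·0.8209 + 0.4·0.1791) ≈ 0.8376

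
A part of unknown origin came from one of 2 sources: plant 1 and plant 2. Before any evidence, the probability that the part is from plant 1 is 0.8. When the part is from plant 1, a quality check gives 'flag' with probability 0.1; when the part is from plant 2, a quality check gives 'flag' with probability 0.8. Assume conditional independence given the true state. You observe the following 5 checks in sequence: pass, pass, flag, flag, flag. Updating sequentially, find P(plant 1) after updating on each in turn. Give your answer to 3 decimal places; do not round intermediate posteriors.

After 'pass': P(plant 1) = 0.9·0.8000 / (0.9·0.8000 + 0.2·0.2000) ≈ 0.9474
After 'pass': P(plant 1) = 0.9·0.9474 / (0.9·0.9474 + 0.2·0.0526) ≈ 0.9878
After 'flag': P(plant 1) = 0.1·0.9878 / (0.1·0.9878 + 0.8·0.0122) ≈ 0.9101
After 'flag': P(plant 1) = 0.1·0.9101 / (0.1·0.9101 + 0.8·0.0899) ≈ 0.5586
After 'flag': P(plant 1) = 0.1·0.5586 / (0.1·0.5586 + 0.8·0.4414) ≈ 0.1366

0.137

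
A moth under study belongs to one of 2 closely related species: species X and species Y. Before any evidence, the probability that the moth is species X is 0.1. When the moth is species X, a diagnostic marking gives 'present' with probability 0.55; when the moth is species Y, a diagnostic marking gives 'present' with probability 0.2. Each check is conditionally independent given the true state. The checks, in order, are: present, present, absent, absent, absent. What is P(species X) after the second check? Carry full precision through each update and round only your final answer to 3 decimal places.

Each posterior becomes the prior for the next update.
After 'present': P(species X) = 0.55·0.1000 / (0.55·0.1000 + 0.2·0.9000) ≈ 0.2340
After 'present': P(species X) = 0.55·0.2340 / (0.55·0.2340 + 0.2·0.7660) ≈ 0.4566

0.457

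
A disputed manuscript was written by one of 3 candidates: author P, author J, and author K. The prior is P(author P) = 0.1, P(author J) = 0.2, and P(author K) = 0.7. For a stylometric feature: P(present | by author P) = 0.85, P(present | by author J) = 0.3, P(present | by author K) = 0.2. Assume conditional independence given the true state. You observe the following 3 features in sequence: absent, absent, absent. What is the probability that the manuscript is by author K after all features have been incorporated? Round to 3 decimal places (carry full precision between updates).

Each posterior becomes the prior for the next update.
After 'absent': normaliser = 0.15·0.1000 + 0.7·0.2000 + 0.8·0.7000; P(author P) ≈ 0.0210, P(author J) ≈ 0.1958, P(author K) ≈ 0.7832
After 'absent': normaliser = 0.15·0.0210 + 0.7·0.1958 + 0.8·0.7832; P(author P) ≈ 0.0041, P(author J) ≈ 0.1788, P(author K) ≈ 0.8171
After 'absent': normaliser = 0.15·0.0041 + 0.7·0.1788 + 0.8·0.8171; P(author P) ≈ 0.0008, P(author J) ≈ 0.1605, P(author K) ≈ 0.8387

0.839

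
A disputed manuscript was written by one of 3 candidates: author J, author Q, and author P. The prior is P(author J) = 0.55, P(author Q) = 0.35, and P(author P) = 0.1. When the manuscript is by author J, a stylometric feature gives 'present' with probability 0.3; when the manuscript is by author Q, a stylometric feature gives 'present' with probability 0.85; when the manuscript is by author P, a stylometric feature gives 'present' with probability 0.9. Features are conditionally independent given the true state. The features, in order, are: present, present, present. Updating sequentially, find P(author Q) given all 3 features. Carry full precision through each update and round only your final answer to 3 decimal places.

0.710

After 'present': normaliser = 0.3·0.5500 + 0.85·0.3500 + 0.9·0.1000; P(author J) ≈ 0.2986, P(author Q) ≈ 0.5385, P(author P) ≈ 0.1629
After 'present': normaliser = 0.3·0.2986 + 0.85·0.5385 + 0.9·0.1629; P(author J) ≈ 0.1291, P(author Q) ≈ 0.6596, P(author P) ≈ 0.2113
After 'present': normaliser = 0.3·0.1291 + 0.85·0.6596 + 0.9·0.2113; P(author J) ≈ 0.0491, P(author Q) ≈ 0.7101, P(author P) ≈ 0.2408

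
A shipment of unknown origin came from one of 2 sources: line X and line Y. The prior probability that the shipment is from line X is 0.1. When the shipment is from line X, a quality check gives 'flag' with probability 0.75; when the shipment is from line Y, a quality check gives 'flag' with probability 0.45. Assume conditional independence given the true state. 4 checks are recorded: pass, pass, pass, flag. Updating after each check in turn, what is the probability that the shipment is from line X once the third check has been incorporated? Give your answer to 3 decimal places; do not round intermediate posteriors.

0.010

After 'pass': P(line X) = 0.25·0.1000 / (0.25·0.1000 + 0.55·0.9000) ≈ 0.0481
After 'pass': P(line X) = 0.25·0.0481 / (0.25·0.0481 + 0.55·0.9519) ≈ 0.0224
After 'pass': P(line X) = 0.25·0.0224 / (0.25·0.0224 + 0.55·0.9776) ≈ 0.0103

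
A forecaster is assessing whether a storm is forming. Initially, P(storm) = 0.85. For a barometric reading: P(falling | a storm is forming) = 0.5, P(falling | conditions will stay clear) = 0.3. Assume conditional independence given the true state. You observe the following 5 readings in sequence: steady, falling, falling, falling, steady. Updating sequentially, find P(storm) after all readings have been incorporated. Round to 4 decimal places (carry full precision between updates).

After 'steady': P(storm) = 0.5·0.8500 / (0.5·0.8500 + 0.7·0.1500) ≈ 0.8019
After 'falling': P(storm) = 0.5·0.8019 / (0.5·0.8019 + 0.3·0.1981) ≈ 0.8709
After 'falling': P(storm) = 0.5·0.8709 / (0.5·0.8709 + 0.3·0.1291) ≈ 0.9183
After 'falling': P(storm) = 0.5·0.9183 / (0.5·0.9183 + 0.3·0.0817) ≈ 0.9493
After 'steady': P(storm) = 0.5·0.9493 / (0.5·0.9493 + 0.7·0.0507) ≈ 0.9305

0.9305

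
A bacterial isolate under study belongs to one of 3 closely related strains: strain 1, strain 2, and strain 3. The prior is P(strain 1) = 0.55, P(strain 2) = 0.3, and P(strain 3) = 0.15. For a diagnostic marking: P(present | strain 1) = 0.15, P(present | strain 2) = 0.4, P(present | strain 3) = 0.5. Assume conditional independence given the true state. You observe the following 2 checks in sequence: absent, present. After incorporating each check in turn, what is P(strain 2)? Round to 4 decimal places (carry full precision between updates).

0.4008

After 'absent': normaliser = 0.85·0.5500 + 0.6·0.3000 + 0.5·0.1500; P(strain 1) ≈ 0.6471, P(strain 2) ≈ 0.2491, P(strain 3) ≈ 0.1038
After 'present': normaliser = 0.15·0.6471 + 0.4·0.2491 + 0.5·0.1038; P(strain 1) ≈ 0.3904, P(strain 2) ≈ 0.4008, P(strain 3) ≈ 0.2088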